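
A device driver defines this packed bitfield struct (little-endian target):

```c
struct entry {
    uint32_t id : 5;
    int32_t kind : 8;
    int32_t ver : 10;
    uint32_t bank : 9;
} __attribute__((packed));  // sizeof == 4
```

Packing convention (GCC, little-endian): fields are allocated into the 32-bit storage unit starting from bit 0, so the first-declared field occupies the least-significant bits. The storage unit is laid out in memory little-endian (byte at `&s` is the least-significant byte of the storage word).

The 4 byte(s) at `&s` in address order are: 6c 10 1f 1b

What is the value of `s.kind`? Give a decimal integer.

-125

[0]=0x6c [1]=0x10 [2]=0x1f [3]=0x1b (little-endian) → word 0x1b1f106c
id:5 @ bit 0 → (0x1b1f106c>>0)&0x1f = 0xc
kind:8 @ bit 5 → (0x1b1f106c>>5)&0xff = 0x83  ←
ver:10 @ bit 13 → (0x1b1f106c>>13)&0x3ff = 0xf8
bank:9 @ bit 23 → (0x1b1f106c>>23)&0x1ff = 0x36
kind signed 8b, MSB=1: 131 - 256 = -125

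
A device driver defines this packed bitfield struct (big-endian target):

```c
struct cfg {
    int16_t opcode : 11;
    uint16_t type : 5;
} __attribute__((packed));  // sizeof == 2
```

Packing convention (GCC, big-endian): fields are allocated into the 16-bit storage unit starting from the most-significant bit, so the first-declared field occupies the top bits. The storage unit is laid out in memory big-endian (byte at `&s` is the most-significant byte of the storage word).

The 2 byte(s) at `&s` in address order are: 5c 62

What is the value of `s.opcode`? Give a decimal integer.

[0]=0x5c [1]=0x62 (big-endian) → word 0x5c62
opcode [5+:11] = (word>>5) & 0x7ff = 739  ←
type [0+:5] = (word>>0) & 0x1f = 2
opcode signed 11b, MSB=0: value = 739

739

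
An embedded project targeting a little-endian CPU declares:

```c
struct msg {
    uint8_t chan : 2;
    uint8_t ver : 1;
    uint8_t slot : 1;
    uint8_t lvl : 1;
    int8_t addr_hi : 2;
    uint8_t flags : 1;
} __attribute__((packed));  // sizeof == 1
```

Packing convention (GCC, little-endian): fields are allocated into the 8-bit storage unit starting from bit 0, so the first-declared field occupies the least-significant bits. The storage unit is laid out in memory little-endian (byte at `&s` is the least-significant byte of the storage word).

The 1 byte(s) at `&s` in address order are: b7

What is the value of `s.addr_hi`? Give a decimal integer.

1

[0]=0xb7 (little-endian) → word 0xb7
chan:2 @ bit 0 → (0xb7>>0)&0x3 = 0x3
ver:1 @ bit 2 → (0xb7>>2)&0x1 = 0x1
slot:1 @ bit 3 → (0xb7>>3)&0x1 = 0x0
lvl:1 @ bit 4 → (0xb7>>4)&0x1 = 0x1
addr_hi:2 @ bit 5 → (0xb7>>5)&0x3 = 0x1  ←
flags:1 @ bit 7 → (0xb7>>7)&0x1 = 0x1
addr_hi signed 2b, MSB=0: value = 1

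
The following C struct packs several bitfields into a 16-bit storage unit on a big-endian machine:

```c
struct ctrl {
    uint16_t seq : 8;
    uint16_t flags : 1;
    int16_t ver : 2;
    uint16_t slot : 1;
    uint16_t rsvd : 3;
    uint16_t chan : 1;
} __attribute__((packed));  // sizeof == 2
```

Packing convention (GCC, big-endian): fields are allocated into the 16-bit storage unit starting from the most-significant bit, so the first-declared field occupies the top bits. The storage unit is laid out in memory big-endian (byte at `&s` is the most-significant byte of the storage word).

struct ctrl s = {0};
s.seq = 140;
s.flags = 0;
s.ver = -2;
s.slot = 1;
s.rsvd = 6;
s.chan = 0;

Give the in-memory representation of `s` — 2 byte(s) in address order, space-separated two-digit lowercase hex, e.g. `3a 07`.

8c 5c

[8+:8] seq=140 & 0xff = 0x8c; word=0x8c00
[7+:1] flags=0 & 0x1 = 0x0; word=0x8c00
[5+:2] ver=-2 & 0x3 = 0x2; word=0x8c40
[4+:1] slot=1 & 0x1 = 0x1; word=0x8c50
[1+:3] rsvd=6 & 0x7 = 0x6; word=0x8c5c
[0+:1] chan=0 & 0x1 = 0x0; word=0x8c5c
word = 0x8c5c → big-endian bytes:
  [0]=0x8c  [1]=0x5c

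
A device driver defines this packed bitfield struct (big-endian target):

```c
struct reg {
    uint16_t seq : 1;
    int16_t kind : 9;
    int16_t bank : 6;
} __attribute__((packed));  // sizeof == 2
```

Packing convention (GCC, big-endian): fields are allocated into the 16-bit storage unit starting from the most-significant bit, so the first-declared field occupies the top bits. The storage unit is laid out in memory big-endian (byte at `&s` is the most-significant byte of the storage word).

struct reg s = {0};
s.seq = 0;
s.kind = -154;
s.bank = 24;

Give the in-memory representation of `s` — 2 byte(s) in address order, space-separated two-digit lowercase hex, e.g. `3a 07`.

seq:1 = 0 → 0x0 << 15 → word 0x0000
kind:9 = -154 → 0x166 << 6 → word 0x5980
bank:6 = 24 → 0x18 << 0 → word 0x5998
word = 0x5998 → big-endian bytes:
  [0]=0x59  [1]=0x98

59 98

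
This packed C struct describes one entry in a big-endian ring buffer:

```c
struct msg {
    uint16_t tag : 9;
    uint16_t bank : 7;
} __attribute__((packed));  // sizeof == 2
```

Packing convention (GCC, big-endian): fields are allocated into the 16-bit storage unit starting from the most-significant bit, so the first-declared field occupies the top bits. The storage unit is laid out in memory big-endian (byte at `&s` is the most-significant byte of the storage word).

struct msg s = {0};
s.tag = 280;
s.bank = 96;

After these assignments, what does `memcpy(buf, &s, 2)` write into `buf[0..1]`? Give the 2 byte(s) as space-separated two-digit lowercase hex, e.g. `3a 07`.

tag (9b) val=280 bits=0x118 at bit 7: 0x8c00
bank (7b) val=96 bits=0x60 at bit 0: 0x8c60
word = 0x8c60 → big-endian bytes:
  [0]=0x8c  [1]=0x60

8c 60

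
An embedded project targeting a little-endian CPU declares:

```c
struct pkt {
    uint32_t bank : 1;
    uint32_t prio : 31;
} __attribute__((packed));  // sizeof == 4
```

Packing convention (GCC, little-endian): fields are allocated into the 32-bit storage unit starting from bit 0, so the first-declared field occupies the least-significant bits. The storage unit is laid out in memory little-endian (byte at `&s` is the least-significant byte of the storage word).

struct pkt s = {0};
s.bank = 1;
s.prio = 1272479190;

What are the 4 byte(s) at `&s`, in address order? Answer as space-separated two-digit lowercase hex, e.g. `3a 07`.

ad fb b0 97

[0+:1] bank=1 & 0x1 = 0x1; word=0x00000001
[1+:31] prio=1272479190 & 0x7fffffff = 0x4bd87dd6; word=0x97b0fbad
word = 0x97b0fbad → little-endian bytes:
  [0]=0xad  [1]=0xfb  [2]=0xb0  [3]=0x97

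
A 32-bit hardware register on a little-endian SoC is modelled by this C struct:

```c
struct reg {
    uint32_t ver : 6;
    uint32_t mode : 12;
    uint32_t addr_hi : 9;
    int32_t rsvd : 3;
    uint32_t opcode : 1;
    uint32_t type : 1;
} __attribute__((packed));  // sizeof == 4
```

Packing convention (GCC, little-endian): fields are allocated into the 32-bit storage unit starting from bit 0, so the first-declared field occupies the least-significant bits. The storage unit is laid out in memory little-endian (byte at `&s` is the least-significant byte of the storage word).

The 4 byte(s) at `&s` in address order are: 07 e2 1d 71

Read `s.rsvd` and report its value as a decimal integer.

-2

[0]=0x07 [1]=0xe2 [2]=0x1d [3]=0x71 (little-endian) → word 0x711de207
ver [0+:6] = (word>>0) & 0x3f = 7
mode [6+:12] = (word>>6) & 0xfff = 1928
addr_hi [18+:9] = (word>>18) & 0x1ff = 71
rsvd [27+:3] = (word>>27) & 0x7 = 6  ←
opcode [30+:1] = (word>>30) & 0x1 = 1
type [31+:1] = (word>>31) & 0x1 = 0
rsvd signed 3b, MSB=1: 6 - 8 = -2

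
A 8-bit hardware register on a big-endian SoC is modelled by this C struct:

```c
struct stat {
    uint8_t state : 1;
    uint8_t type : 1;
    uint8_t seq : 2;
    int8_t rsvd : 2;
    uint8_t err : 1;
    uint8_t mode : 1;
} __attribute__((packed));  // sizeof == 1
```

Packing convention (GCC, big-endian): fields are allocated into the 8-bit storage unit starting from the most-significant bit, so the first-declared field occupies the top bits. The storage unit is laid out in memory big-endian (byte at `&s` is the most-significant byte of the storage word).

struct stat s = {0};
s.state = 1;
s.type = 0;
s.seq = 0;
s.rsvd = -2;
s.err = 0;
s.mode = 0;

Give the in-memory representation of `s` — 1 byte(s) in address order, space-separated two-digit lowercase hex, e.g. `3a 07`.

[7+:1] state=1 & 0x1 = 0x1; word=0x80
[6+:1] type=0 & 0x1 = 0x0; word=0x80
[4+:2] seq=0 & 0x3 = 0x0; word=0x80
[2+:2] rsvd=-2 & 0x3 = 0x2; word=0x88
[1+:1] err=0 & 0x1 = 0x0; word=0x88
[0+:1] mode=0 & 0x1 = 0x0; word=0x88
word = 0x88 → big-endian bytes:
  [0]=0x88

88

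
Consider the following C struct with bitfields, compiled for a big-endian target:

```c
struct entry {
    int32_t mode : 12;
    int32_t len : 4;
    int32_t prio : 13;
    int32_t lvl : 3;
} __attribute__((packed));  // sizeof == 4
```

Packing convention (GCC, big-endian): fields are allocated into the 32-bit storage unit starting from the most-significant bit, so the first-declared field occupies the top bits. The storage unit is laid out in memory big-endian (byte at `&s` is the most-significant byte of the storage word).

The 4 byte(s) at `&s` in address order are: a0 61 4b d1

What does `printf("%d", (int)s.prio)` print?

[0]=0xa0 [1]=0x61 [2]=0x4b [3]=0xd1 (big-endian) → word 0xa0614bd1
mode [20+:12] = (word>>20) & 0xfff = 2566
len [16+:4] = (word>>16) & 0xf = 1
prio [3+:13] = (word>>3) & 0x1fff = 2426  ←
lvl [0+:3] = (word>>0) & 0x7 = 1
prio signed 13b, MSB=0: value = 2426

2426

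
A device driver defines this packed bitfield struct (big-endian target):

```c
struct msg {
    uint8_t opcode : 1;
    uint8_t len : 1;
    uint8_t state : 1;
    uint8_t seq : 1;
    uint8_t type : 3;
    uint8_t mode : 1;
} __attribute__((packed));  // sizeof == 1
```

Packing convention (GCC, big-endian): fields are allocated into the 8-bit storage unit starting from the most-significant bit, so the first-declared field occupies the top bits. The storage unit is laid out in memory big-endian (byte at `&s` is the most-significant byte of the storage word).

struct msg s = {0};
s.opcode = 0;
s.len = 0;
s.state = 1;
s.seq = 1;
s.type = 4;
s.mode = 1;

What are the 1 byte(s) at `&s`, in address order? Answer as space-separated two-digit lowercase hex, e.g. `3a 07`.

39

opcode:1 = 0 → 0x0 << 7 → word 0x00
len:1 = 0 → 0x0 << 6 → word 0x00
state:1 = 1 → 0x1 << 5 → word 0x20
seq:1 = 1 → 0x1 << 4 → word 0x30
type:3 = 4 → 0x4 << 1 → word 0x38
mode:1 = 1 → 0x1 << 0 → word 0x39
word = 0x39 → big-endian bytes:
  [0]=0x39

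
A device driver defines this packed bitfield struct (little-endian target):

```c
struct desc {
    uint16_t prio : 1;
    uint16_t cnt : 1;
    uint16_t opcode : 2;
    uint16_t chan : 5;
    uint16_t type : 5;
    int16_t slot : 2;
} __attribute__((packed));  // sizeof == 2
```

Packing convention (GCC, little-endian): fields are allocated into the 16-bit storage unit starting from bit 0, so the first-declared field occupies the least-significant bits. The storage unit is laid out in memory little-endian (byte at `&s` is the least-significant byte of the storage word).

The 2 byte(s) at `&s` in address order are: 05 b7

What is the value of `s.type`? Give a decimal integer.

27

[0]=0x05 [1]=0xb7 (little-endian) → word 0xb705
prio:1 @ bit 0 → (0xb705>>0)&0x1 = 0x1
cnt:1 @ bit 1 → (0xb705>>1)&0x1 = 0x0
opcode:2 @ bit 2 → (0xb705>>2)&0x3 = 0x1
chan:5 @ bit 4 → (0xb705>>4)&0x1f = 0x10
type:5 @ bit 9 → (0xb705>>9)&0x1f = 0x1b  ←
slot:2 @ bit 14 → (0xb705>>14)&0x3 = 0x2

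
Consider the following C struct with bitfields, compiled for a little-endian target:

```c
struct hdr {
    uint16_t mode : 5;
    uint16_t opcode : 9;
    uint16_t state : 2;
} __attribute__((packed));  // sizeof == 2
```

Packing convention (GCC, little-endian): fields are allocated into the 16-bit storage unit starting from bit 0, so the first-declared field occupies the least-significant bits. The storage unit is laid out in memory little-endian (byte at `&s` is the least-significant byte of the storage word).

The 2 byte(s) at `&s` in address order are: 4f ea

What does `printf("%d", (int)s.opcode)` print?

[0]=0x4f [1]=0xea (little-endian) → word 0xea4f
mode:5 @ bit 0 → (0xea4f>>0)&0x1f = 0xf
opcode:9 @ bit 5 → (0xea4f>>5)&0x1ff = 0x152  ←
state:2 @ bit 14 → (0xea4f>>14)&0x3 = 0x3

338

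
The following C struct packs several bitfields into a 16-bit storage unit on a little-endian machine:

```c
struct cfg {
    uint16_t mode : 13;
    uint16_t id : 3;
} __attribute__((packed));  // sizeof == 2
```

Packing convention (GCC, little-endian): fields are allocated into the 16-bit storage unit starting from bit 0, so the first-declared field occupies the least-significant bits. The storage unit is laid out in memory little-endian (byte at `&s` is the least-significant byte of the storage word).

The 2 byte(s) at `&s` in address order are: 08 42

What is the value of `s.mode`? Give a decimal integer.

520

[0]=0x08 [1]=0x42 (little-endian) → word 0x4208
mode:13 @ bit 0 → (0x4208>>0)&0x1fff = 0x208  ←
id:3 @ bit 13 → (0x4208>>13)&0x7 = 0x2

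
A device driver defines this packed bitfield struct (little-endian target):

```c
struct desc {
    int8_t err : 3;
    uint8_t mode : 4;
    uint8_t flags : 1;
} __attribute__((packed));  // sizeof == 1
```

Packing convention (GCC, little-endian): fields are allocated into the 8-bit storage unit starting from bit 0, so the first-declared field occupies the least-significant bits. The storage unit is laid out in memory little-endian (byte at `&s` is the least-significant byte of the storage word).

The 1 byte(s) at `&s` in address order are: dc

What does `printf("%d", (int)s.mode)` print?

11

[0]=0xdc (little-endian) → word 0xdc
err [0+:3] = (word>>0) & 0x7 = 4
mode [3+:4] = (word>>3) & 0xf = 11  ←
flags [7+:1] = (word>>7) & 0x1 = 1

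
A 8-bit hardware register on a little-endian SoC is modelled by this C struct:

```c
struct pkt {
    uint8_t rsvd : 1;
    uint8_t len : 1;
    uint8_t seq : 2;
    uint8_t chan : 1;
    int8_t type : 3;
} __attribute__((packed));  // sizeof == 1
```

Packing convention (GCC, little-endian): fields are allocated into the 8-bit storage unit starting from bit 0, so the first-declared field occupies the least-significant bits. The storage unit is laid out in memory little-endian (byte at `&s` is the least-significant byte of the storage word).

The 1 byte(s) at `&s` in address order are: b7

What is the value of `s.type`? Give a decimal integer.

-3

[0]=0xb7 (little-endian) → word 0xb7
rsvd [0+:1] = (word>>0) & 0x1 = 1
len [1+:1] = (word>>1) & 0x1 = 1
seq [2+:2] = (word>>2) & 0x3 = 1
chan [4+:1] = (word>>4) & 0x1 = 1
type [5+:3] = (word>>5) & 0x7 = 5  ←
type signed 3b, MSB=1: 5 - 8 = -3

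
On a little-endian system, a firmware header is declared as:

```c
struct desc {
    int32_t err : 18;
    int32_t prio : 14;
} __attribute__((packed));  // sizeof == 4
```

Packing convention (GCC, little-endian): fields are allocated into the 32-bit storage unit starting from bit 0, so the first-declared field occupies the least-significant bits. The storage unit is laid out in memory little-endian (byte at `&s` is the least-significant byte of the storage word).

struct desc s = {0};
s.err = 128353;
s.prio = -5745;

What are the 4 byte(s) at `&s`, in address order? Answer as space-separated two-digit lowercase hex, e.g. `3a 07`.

61 f5 3d a6

[0+:18] err=128353 & 0x3ffff = 0x1f561; word=0x0001f561
[18+:14] prio=-5745 & 0x3fff = 0x298f; word=0xa63df561
word = 0xa63df561 → little-endian bytes:
  [0]=0x61  [1]=0xf5  [2]=0x3d  [3]=0xa6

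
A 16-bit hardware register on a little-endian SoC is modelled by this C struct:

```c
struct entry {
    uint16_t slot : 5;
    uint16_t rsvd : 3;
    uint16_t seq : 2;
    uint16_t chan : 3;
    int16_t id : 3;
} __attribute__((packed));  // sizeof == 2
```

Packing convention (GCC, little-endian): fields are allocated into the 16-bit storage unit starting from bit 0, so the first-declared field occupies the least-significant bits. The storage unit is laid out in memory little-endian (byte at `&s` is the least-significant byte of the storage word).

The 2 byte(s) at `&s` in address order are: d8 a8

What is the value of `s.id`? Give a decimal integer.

-3

[0]=0xd8 [1]=0xa8 (little-endian) → word 0xa8d8
slot:5 @ bit 0 → (0xa8d8>>0)&0x1f = 0x18
rsvd:3 @ bit 5 → (0xa8d8>>5)&0x7 = 0x6
seq:2 @ bit 8 → (0xa8d8>>8)&0x3 = 0x0
chan:3 @ bit 10 → (0xa8d8>>10)&0x7 = 0x2
id:3 @ bit 13 → (0xa8d8>>13)&0x7 = 0x5  ←
id signed 3b, MSB=1: 5 - 8 = -3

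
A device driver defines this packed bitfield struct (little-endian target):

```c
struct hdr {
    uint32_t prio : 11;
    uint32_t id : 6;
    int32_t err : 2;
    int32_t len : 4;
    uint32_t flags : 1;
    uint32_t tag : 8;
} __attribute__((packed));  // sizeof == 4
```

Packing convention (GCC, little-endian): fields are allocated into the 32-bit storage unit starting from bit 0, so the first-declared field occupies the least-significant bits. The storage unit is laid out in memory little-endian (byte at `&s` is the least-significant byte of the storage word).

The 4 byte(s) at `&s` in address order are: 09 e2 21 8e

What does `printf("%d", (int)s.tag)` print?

142

[0]=0x09 [1]=0xe2 [2]=0x21 [3]=0x8e (little-endian) → word 0x8e21e209
prio [0+:11] = (word>>0) & 0x7ff = 521
id [11+:6] = (word>>11) & 0x3f = 60
err [17+:2] = (word>>17) & 0x3 = 0
len [19+:4] = (word>>19) & 0xf = 4
flags [23+:1] = (word>>23) & 0x1 = 0
tag [24+:8] = (word>>24) & 0xff = 142  ←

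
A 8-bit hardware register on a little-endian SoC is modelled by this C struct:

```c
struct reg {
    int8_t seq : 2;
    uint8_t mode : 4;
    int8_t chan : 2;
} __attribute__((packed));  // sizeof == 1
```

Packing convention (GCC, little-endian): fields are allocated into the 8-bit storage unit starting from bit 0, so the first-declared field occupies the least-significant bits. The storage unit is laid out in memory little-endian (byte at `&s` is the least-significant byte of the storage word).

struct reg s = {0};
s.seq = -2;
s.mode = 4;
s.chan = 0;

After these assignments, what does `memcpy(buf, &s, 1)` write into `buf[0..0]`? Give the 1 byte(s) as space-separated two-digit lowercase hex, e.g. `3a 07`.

12

[0+:2] seq=-2 & 0x3 = 0x2; word=0x02
[2+:4] mode=4 & 0xf = 0x4; word=0x12
[6+:2] chan=0 & 0x3 = 0x0; word=0x12
word = 0x12 → little-endian bytes:
  [0]=0x12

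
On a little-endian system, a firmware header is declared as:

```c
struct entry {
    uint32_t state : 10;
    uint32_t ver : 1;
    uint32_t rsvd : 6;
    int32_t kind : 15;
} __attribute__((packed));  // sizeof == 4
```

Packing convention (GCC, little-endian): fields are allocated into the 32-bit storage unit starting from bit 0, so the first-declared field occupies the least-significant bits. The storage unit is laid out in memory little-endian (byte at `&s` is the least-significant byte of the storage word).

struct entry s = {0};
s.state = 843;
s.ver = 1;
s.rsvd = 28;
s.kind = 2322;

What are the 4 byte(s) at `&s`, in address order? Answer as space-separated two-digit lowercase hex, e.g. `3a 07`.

[0+:10] state=843 & 0x3ff = 0x34b; word=0x0000034b
[10+:1] ver=1 & 0x1 = 0x1; word=0x0000074b
[11+:6] rsvd=28 & 0x3f = 0x1c; word=0x0000e74b
[17+:15] kind=2322 & 0x7fff = 0x912; word=0x1224e74b
word = 0x1224e74b → little-endian bytes:
  [0]=0x4b  [1]=0xe7  [2]=0x24  [3]=0x12

4b e7 24 12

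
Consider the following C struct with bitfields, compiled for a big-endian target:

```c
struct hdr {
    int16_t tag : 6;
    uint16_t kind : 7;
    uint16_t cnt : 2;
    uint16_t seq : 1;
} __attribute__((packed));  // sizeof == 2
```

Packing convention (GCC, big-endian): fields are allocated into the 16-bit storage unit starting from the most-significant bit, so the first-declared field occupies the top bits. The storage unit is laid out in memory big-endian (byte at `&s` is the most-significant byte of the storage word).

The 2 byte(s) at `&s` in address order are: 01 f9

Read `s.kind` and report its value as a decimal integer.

[0]=0x01 [1]=0xf9 (big-endian) → word 0x01f9
tag [10+:6] = (word>>10) & 0x3f = 0
kind [3+:7] = (word>>3) & 0x7f = 63  ←
cnt [1+:2] = (word>>1) & 0x3 = 0
seq [0+:1] = (word>>0) & 0x1 = 1

63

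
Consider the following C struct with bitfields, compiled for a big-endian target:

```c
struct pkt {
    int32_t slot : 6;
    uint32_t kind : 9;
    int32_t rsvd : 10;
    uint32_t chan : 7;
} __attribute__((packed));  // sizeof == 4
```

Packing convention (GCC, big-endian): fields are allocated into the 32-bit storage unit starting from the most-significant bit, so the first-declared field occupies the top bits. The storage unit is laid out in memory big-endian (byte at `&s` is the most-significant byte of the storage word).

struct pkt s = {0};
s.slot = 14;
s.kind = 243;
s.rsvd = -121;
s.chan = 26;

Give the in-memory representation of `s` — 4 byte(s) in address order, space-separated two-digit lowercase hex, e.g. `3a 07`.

39 e7 c3 9a

[26+:6] slot=14 & 0x3f = 0xe; word=0x38000000
[17+:9] kind=243 & 0x1ff = 0xf3; word=0x39e60000
[7+:10] rsvd=-121 & 0x3ff = 0x387; word=0x39e7c380
[0+:7] chan=26 & 0x7f = 0x1a; word=0x39e7c39a
word = 0x39e7c39a → big-endian bytes:
  [0]=0x39  [1]=0xe7  [2]=0xc3  [3]=0x9a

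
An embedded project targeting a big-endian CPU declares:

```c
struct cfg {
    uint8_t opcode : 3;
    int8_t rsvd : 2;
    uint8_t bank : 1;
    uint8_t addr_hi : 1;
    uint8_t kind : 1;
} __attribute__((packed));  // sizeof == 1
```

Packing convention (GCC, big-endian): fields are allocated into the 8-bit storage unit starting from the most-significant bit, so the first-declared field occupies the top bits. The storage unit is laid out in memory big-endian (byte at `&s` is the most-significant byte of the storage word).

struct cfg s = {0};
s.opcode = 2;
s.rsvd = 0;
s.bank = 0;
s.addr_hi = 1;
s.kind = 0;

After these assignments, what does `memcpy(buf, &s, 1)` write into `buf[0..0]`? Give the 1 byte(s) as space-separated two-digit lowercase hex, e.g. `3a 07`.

opcode (3b) val=2 bits=0x2 at bit 5: 0x40
rsvd (2b) val=0 bits=0x0 at bit 3: 0x40
bank (1b) val=0 bits=0x0 at bit 2: 0x40
addr_hi (1b) val=1 bits=0x1 at bit 1: 0x42
kind (1b) val=0 bits=0x0 at bit 0: 0x42
word = 0x42 → big-endian bytes:
  [0]=0x42

42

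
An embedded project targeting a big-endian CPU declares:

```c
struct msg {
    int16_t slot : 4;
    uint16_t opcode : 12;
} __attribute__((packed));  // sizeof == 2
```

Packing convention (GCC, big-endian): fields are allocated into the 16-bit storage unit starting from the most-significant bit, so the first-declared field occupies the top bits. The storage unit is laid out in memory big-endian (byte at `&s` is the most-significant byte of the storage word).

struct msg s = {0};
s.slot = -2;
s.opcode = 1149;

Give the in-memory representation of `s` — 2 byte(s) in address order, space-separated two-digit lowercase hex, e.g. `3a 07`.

slot:4 = -2 → 0xe << 12 → word 0xe000
opcode:12 = 1149 → 0x47d << 0 → word 0xe47d
word = 0xe47d → big-endian bytes:
  [0]=0xe4  [1]=0x7d

e4 7d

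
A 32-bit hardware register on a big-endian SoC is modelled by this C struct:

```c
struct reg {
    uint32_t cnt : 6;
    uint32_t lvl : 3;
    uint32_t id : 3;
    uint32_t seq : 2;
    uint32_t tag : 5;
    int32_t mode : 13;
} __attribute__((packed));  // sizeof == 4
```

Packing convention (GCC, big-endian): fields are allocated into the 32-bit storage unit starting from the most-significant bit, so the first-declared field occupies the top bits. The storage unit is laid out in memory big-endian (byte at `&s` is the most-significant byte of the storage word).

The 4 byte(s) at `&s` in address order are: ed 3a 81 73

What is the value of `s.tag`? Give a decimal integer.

[0]=0xed [1]=0x3a [2]=0x81 [3]=0x73 (big-endian) → word 0xed3a8173
cnt:6 @ bit 26 → (0xed3a8173>>26)&0x3f = 0x3b
lvl:3 @ bit 23 → (0xed3a8173>>23)&0x7 = 0x2
id:3 @ bit 20 → (0xed3a8173>>20)&0x7 = 0x3
seq:2 @ bit 18 → (0xed3a8173>>18)&0x3 = 0x2
tag:5 @ bit 13 → (0xed3a8173>>13)&0x1f = 0x14  ←
mode:13 @ bit 0 → (0xed3a8173>>0)&0x1fff = 0x173

20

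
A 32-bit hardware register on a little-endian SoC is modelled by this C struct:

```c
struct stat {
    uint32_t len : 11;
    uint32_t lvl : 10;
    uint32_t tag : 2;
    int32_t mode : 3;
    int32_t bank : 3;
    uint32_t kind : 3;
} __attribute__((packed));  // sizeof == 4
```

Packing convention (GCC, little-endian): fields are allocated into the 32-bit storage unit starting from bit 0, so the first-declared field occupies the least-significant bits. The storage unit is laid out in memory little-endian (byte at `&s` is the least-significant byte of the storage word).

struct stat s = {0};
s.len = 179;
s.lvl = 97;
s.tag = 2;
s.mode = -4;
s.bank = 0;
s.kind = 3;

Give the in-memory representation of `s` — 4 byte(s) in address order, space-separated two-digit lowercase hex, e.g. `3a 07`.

len (11b) val=179 bits=0xb3 at bit 0: 0x000000b3
lvl (10b) val=97 bits=0x61 at bit 11: 0x000308b3
tag (2b) val=2 bits=0x2 at bit 21: 0x004308b3
mode (3b) val=-4 bits=0x4 at bit 23: 0x024308b3
bank (3b) val=0 bits=0x0 at bit 26: 0x024308b3
kind (3b) val=3 bits=0x3 at bit 29: 0x624308b3
word = 0x624308b3 → little-endian bytes:
  [0]=0xb3  [1]=0x08  [2]=0x43  [3]=0x62

b3 08 43 62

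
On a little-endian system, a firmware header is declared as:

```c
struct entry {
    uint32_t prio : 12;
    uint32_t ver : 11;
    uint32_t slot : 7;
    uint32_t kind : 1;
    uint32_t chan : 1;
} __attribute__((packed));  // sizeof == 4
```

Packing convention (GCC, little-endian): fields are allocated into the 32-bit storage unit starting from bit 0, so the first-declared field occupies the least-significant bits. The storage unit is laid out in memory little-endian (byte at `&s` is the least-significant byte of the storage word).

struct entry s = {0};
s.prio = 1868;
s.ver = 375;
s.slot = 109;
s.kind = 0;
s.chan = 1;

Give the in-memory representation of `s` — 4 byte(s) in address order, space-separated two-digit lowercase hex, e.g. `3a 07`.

4c 77 97 b6

[0+:12] prio=1868 & 0xfff = 0x74c; word=0x0000074c
[12+:11] ver=375 & 0x7ff = 0x177; word=0x0017774c
[23+:7] slot=109 & 0x7f = 0x6d; word=0x3697774c
[30+:1] kind=0 & 0x1 = 0x0; word=0x3697774c
[31+:1] chan=1 & 0x1 = 0x1; word=0xb697774c
word = 0xb697774c → little-endian bytes:
  [0]=0x4c  [1]=0x77  [2]=0x97  [3]=0xb6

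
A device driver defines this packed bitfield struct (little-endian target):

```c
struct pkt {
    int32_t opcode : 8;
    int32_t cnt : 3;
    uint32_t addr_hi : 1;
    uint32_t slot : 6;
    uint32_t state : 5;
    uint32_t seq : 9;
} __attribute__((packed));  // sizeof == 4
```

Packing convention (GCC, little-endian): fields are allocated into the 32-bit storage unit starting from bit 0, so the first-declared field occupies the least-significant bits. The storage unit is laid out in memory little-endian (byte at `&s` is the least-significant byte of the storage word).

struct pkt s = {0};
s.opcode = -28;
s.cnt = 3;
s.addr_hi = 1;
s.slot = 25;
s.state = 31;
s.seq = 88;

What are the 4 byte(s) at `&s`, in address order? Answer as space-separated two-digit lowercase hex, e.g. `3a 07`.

e4 9b 7d 2c

opcode (8b) val=-28 bits=0xe4 at bit 0: 0x000000e4
cnt (3b) val=3 bits=0x3 at bit 8: 0x000003e4
addr_hi (1b) val=1 bits=0x1 at bit 11: 0x00000be4
slot (6b) val=25 bits=0x19 at bit 12: 0x00019be4
state (5b) val=31 bits=0x1f at bit 18: 0x007d9be4
seq (9b) val=88 bits=0x58 at bit 23: 0x2c7d9be4
word = 0x2c7d9be4 → little-endian bytes:
  [0]=0xe4  [1]=0x9b  [2]=0x7d  [3]=0x2c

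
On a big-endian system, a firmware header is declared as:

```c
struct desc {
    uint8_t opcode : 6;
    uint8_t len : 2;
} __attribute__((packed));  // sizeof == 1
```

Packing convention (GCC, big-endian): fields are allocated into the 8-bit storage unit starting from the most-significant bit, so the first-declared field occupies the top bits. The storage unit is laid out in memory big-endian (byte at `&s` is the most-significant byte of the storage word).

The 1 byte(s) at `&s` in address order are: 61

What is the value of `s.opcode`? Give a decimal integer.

[0]=0x61 (big-endian) → word 0x61
opcode [2+:6] = (word>>2) & 0x3f = 24  ←
len [0+:2] = (word>>0) & 0x3 = 1

24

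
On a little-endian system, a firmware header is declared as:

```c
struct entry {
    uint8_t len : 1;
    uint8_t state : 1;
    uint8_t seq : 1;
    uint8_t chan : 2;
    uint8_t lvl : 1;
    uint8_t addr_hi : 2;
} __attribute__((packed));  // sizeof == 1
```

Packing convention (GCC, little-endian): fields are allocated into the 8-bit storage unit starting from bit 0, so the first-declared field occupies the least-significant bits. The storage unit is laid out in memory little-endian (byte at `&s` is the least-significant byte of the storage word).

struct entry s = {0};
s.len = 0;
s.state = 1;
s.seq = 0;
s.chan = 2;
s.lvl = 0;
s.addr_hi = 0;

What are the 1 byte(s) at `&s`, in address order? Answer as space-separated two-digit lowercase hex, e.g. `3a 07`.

12

len:1 = 0 → 0x0 << 0 → word 0x00
state:1 = 1 → 0x1 << 1 → word 0x02
seq:1 = 0 → 0x0 << 2 → word 0x02
chan:2 = 2 → 0x2 << 3 → word 0x12
lvl:1 = 0 → 0x0 << 5 → word 0x12
addr_hi:2 = 0 → 0x0 << 6 → word 0x12
word = 0x12 → little-endian bytes:
  [0]=0x12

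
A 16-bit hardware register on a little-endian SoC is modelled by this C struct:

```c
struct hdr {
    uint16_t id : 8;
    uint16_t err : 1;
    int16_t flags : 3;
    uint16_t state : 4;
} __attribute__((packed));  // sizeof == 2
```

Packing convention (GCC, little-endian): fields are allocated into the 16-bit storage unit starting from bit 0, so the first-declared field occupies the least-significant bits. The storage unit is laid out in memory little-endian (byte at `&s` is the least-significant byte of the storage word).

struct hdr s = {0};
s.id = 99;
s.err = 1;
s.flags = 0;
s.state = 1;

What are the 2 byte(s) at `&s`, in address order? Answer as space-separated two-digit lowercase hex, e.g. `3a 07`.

[0+:8] id=99 & 0xff = 0x63; word=0x0063
[8+:1] err=1 & 0x1 = 0x1; word=0x0163
[9+:3] flags=0 & 0x7 = 0x0; word=0x0163
[12+:4] state=1 & 0xf = 0x1; word=0x1163
word = 0x1163 → little-endian bytes:
  [0]=0x63  [1]=0x11

63 11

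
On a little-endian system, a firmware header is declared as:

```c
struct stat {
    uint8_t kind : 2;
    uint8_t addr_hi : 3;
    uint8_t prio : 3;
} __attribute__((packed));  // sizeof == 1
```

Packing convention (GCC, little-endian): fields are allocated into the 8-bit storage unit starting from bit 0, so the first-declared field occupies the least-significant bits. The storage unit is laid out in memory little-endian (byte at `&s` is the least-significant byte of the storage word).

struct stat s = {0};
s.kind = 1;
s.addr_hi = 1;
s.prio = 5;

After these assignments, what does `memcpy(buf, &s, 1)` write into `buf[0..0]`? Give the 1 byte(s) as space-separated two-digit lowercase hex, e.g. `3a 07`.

a5

kind (2b) val=1 bits=0x1 at bit 0: 0x01
addr_hi (3b) val=1 bits=0x1 at bit 2: 0x05
prio (3b) val=5 bits=0x5 at bit 5: 0xa5
word = 0xa5 → little-endian bytes:
  [0]=0xa5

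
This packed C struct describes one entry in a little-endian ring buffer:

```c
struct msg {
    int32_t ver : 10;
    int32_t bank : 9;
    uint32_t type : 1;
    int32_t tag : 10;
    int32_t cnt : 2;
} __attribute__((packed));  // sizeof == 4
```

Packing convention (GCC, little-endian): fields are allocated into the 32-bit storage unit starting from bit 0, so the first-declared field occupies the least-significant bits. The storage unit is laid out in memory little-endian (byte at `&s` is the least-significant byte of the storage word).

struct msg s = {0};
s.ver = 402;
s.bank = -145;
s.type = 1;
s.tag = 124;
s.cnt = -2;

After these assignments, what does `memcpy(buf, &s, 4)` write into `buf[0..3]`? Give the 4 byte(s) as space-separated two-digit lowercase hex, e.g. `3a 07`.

ver:10 = 402 → 0x192 << 0 → word 0x00000192
bank:9 = -145 → 0x16f << 10 → word 0x0005bd92
type:1 = 1 → 0x1 << 19 → word 0x000dbd92
tag:10 = 124 → 0x7c << 20 → word 0x07cdbd92
cnt:2 = -2 → 0x2 << 30 → word 0x87cdbd92
word = 0x87cdbd92 → little-endian bytes:
  [0]=0x92  [1]=0xbd  [2]=0xcd  [3]=0x87

92 bd cd 87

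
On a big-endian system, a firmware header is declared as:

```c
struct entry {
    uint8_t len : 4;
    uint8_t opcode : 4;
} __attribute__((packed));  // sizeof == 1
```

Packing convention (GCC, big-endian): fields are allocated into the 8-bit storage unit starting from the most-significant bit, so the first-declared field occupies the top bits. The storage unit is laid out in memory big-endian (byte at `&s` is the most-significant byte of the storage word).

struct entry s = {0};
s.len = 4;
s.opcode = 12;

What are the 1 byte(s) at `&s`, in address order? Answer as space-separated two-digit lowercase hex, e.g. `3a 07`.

len (4b) val=4 bits=0x4 at bit 4: 0x40
opcode (4b) val=12 bits=0xc at bit 0: 0x4c
word = 0x4c → big-endian bytes:
  [0]=0x4c

4c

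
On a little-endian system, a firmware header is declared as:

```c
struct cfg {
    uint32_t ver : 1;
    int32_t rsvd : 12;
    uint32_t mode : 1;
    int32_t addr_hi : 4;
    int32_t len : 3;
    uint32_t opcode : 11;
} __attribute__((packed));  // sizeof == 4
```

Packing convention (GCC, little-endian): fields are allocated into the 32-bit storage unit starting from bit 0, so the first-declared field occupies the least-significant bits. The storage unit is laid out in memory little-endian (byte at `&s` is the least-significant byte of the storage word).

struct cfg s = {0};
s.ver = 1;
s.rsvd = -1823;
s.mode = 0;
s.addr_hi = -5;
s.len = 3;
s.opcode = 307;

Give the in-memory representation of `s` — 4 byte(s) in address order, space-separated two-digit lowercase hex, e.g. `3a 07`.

c3 d1 6e 26

ver:1 = 1 → 0x1 << 0 → word 0x00000001
rsvd:12 = -1823 → 0x8e1 << 1 → word 0x000011c3
mode:1 = 0 → 0x0 << 13 → word 0x000011c3
addr_hi:4 = -5 → 0xb << 14 → word 0x0002d1c3
len:3 = 3 → 0x3 << 18 → word 0x000ed1c3
opcode:11 = 307 → 0x133 << 21 → word 0x266ed1c3
word = 0x266ed1c3 → little-endian bytes:
  [0]=0xc3  [1]=0xd1  [2]=0x6e  [3]=0x26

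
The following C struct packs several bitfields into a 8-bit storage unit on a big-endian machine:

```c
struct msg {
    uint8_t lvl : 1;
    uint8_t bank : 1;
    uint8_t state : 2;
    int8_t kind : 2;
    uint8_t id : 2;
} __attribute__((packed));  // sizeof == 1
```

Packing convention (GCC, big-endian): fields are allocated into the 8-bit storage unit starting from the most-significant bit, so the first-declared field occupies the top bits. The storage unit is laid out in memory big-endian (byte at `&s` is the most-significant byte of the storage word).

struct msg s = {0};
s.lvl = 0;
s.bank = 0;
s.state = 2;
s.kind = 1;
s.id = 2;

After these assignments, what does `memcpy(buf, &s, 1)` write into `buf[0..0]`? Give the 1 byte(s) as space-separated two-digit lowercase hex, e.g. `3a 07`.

lvl (1b) val=0 bits=0x0 at bit 7: 0x00
bank (1b) val=0 bits=0x0 at bit 6: 0x00
state (2b) val=2 bits=0x2 at bit 4: 0x20
kind (2b) val=1 bits=0x1 at bit 2: 0x24
id (2b) val=2 bits=0x2 at bit 0: 0x26
word = 0x26 → big-endian bytes:
  [0]=0x26

26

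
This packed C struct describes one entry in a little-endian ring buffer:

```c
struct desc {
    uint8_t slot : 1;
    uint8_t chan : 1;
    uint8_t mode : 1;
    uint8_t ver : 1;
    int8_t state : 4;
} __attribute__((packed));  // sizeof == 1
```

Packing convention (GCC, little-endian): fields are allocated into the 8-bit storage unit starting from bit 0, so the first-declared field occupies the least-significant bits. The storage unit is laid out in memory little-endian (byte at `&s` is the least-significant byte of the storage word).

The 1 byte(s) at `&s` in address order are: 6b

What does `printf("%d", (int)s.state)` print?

6

[0]=0x6b (little-endian) → word 0x6b
slot [0+:1] = (word>>0) & 0x1 = 1
chan [1+:1] = (word>>1) & 0x1 = 1
mode [2+:1] = (word>>2) & 0x1 = 0
ver [3+:1] = (word>>3) & 0x1 = 1
state [4+:4] = (word>>4) & 0xf = 6  ←
state signed 4b, MSB=0: value = 6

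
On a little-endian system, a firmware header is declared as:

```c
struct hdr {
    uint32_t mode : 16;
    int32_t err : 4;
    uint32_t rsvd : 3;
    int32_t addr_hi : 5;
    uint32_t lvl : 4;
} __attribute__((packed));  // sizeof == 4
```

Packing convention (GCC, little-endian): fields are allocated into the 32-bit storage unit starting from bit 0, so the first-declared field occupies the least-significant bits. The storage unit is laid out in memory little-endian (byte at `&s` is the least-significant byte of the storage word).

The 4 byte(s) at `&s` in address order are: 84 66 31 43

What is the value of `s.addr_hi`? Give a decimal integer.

6

[0]=0x84 [1]=0x66 [2]=0x31 [3]=0x43 (little-endian) → word 0x43316684
mode [0+:16] = (word>>0) & 0xffff = 26244
err [16+:4] = (word>>16) & 0xf = 1
rsvd [20+:3] = (word>>20) & 0x7 = 3
addr_hi [23+:5] = (word>>23) & 0x1f = 6  ←
lvl [28+:4] = (word>>28) & 0xf = 4
addr_hi signed 5b, MSB=0: value = 6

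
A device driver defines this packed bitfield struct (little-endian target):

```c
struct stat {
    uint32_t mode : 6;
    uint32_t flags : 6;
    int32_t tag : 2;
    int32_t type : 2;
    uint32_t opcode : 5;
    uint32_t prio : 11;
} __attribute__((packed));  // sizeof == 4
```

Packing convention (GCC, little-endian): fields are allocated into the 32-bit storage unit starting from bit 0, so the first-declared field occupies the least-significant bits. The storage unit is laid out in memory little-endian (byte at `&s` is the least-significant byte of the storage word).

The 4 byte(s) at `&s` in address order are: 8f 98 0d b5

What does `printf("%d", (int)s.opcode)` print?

13

[0]=0x8f [1]=0x98 [2]=0x0d [3]=0xb5 (little-endian) → word 0xb50d988f
mode:6 @ bit 0 → (0xb50d988f>>0)&0x3f = 0xf
flags:6 @ bit 6 → (0xb50d988f>>6)&0x3f = 0x22
tag:2 @ bit 12 → (0xb50d988f>>12)&0x3 = 0x1
type:2 @ bit 14 → (0xb50d988f>>14)&0x3 = 0x2
opcode:5 @ bit 16 → (0xb50d988f>>16)&0x1f = 0xd  ←
prio:11 @ bit 21 → (0xb50d988f>>21)&0x7ff = 0x5a8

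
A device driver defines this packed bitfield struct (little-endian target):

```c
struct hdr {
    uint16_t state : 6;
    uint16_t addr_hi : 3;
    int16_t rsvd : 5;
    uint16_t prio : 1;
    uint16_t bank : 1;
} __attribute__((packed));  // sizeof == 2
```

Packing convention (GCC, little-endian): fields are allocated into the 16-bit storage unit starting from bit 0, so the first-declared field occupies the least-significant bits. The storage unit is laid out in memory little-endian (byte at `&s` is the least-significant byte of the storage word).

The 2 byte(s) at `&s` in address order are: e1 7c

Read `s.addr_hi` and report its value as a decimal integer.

[0]=0xe1 [1]=0x7c (little-endian) → word 0x7ce1
state:6 @ bit 0 → (0x7ce1>>0)&0x3f = 0x21
addr_hi:3 @ bit 6 → (0x7ce1>>6)&0x7 = 0x3  ←
rsvd:5 @ bit 9 → (0x7ce1>>9)&0x1f = 0x1e
prio:1 @ bit 14 → (0x7ce1>>14)&0x1 = 0x1
bank:1 @ bit 15 → (0x7ce1>>15)&0x1 = 0x0

3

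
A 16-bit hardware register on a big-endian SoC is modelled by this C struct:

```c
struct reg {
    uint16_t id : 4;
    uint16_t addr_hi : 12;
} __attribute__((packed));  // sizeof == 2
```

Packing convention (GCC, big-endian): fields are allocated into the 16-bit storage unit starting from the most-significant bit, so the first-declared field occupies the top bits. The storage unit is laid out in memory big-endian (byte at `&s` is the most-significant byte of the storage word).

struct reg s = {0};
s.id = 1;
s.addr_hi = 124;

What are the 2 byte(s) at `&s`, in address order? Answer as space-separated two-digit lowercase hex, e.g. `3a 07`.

id (4b) val=1 bits=0x1 at bit 12: 0x1000
addr_hi (12b) val=124 bits=0x7c at bit 0: 0x107c
word = 0x107c → big-endian bytes:
  [0]=0x10  [1]=0x7c

10 7c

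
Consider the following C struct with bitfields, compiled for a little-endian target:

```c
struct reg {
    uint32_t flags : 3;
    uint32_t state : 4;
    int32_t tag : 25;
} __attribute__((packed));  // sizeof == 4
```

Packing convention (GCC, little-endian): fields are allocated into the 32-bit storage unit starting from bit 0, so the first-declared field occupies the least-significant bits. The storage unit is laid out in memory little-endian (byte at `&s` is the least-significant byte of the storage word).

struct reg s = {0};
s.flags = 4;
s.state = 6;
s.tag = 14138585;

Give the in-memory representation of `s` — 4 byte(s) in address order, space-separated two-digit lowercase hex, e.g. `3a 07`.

flags:3 = 4 → 0x4 << 0 → word 0x00000004
state:4 = 6 → 0x6 << 3 → word 0x00000034
tag:25 = 14138585 → 0xd7bcd9 << 7 → word 0x6bde6cb4
word = 0x6bde6cb4 → little-endian bytes:
  [0]=0xb4  [1]=0x6c  [2]=0xde  [3]=0x6b

b4 6c de 6b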